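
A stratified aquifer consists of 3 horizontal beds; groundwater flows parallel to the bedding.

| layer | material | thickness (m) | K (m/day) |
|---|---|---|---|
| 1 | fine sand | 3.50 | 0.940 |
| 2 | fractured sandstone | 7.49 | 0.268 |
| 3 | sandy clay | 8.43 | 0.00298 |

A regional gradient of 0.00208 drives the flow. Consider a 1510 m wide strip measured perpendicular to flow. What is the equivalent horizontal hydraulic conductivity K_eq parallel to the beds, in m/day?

Flow is parallel to layering, so each bed carries its own Darcy discharge and the transmissivities add.
Σ(K_i·b_i) = 0.940×3.50 + 0.268×7.49 + 0.00298×8.43 = 5.322 m²/day.
Total thickness b = 19.42 m, so K_eq = Σ(K_i·b_i)/b = 0.2741 m/day.

0.274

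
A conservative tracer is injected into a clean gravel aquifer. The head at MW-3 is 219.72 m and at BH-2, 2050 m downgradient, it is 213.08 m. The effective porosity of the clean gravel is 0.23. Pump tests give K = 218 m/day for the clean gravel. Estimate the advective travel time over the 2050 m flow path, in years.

Hydraulic gradient i = (219.72 − 213.08) / 2050 = 6.64 / 2050 = 0.003239.
Darcy flux q = K · i = 218.0 × 0.003239 = 0.7061 m/day.
Seepage velocity v = q / n_e = 0.7061 / 0.23 = 3.070 m/day.
Travel time t = L / v = 2050 / 3.070 = 667.7 days = 1.828 years.

1.83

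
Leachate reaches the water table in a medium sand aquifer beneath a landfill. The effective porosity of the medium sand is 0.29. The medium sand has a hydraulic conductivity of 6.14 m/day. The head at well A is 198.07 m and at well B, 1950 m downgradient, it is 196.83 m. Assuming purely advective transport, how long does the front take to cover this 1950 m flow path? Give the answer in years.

397

Hydraulic gradient i = (198.07 − 196.83) / 1950 = 1.24 / 1950 = 0.0006359.
Darcy flux q = K · i = 6.140 × 0.0006359 = 0.003904 m/day.
Seepage velocity v = q / n_e = 0.003904 / 0.29 = 0.01346 m/day.
Travel time t = L / v = 1950 / 0.01346 = 1.448e+05 days = 396.5 years.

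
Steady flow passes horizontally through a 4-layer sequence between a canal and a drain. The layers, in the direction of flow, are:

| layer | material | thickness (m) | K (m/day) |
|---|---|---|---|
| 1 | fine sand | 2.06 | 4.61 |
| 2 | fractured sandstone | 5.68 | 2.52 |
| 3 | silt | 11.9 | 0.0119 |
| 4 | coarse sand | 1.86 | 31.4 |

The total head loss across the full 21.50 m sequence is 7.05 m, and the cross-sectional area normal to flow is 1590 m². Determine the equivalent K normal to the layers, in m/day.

Flow is perpendicular to layering, so the layers act in series and the equivalent K is the thickness-weighted harmonic mean.
Total thickness L = 2.06 + 5.68 + 11.9 + 1.86 = 21.50 m.
Σ(b_i/K_i) = 2.06/4.61 + 5.68/2.52 + 11.9/0.0119 + 1.86/31.4 = 1003 d.
K_eq = L / Σ(b_i/K_i) = 21.50 / 1003 = 0.02144 m/day.

0.0214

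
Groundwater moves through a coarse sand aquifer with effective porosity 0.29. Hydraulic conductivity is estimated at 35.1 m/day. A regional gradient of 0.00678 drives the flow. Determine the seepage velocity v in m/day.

Hydraulic gradient i = 0.00678.
Darcy flux q = K · i = 35.10 × 0.006780 = 0.2380 m/day.
Seepage velocity v = q / n_e = 0.2380 / 0.29 = 0.8206 m/day.

0.821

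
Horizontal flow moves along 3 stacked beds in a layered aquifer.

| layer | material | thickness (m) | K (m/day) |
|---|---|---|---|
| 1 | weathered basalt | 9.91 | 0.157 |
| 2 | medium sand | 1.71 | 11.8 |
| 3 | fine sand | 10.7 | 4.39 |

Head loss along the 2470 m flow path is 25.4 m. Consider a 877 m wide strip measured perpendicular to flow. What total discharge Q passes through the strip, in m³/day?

620

Flow is parallel to layering, so each bed carries its own Darcy discharge and the transmissivities add.
Σ(K_i·b_i) = 0.157×9.91 + 11.8×1.71 + 4.39×10.7 = 68.71 m²/day.
Hydraulic gradient i = Δh / L = 25.4 / 2470 = 0.01028.
Q = Σ(K_i·b_i) · W · i = 68.71 × 877 × 0.01028 = 619.6 m³/day.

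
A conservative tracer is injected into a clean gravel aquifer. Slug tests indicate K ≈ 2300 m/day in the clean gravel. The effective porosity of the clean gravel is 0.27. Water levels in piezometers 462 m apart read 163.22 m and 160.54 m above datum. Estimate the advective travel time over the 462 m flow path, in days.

9.35

Hydraulic gradient i = (163.22 − 160.54) / 462 = 2.68 / 462 = 0.005801.
Darcy flux q = K · i = 2300 × 0.005801 = 13.34 m/day.
Seepage velocity v = q / n_e = 13.34 / 0.27 = 49.41 m/day.
Travel time t = L / v = 462 / 49.41 = 9.349 days.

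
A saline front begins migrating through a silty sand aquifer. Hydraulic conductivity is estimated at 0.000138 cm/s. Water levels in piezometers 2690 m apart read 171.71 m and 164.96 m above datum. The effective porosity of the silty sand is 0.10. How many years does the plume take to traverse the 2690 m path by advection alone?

Convert K: 0.000138 cm/s × 864 = 0.1192 m/day.
Hydraulic gradient i = (171.71 − 164.96) / 2690 = 6.75 / 2690 = 0.002509.
Darcy flux q = K · i = 0.1192 × 0.002509 = 0.0002992 m/day.
Seepage velocity v = q / n_e = 0.0002992 / 0.10 = 0.002992 m/day.
Travel time t = L / v = 2690 / 0.002992 = 8.991e+05 days = 2462 years.

2460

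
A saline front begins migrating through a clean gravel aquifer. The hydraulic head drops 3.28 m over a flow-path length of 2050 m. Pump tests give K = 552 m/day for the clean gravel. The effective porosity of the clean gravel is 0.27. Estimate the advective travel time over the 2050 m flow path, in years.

1.72

Hydraulic gradient i = Δh / L = 3.28 / 2050 = 0.001600.
Darcy flux q = K · i = 552.0 × 0.001600 = 0.8832 m/day.
Seepage velocity v = q / n_e = 0.8832 / 0.27 = 3.271 m/day.
Travel time t = L / v = 2050 / 3.271 = 626.7 days = 1.716 years.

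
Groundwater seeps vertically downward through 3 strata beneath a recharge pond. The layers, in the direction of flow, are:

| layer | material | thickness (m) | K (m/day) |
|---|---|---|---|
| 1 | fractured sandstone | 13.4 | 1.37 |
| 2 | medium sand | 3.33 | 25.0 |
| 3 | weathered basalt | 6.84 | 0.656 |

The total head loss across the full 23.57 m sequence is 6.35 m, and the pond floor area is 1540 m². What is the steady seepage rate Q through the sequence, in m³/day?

Flow is perpendicular to layering, so the layers act in series and the equivalent K is the thickness-weighted harmonic mean.
Total thickness L = 13.4 + 3.33 + 6.84 = 23.57 m.
Σ(b_i/K_i) = 13.4/1.37 + 3.33/25.0 + 6.84/0.656 = 20.34 d.
K_eq = L / Σ(b_i/K_i) = 23.57 / 20.34 = 1.159 m/day.
Q = K_eq · A · (Δh/L) = 1.159 × 1540 × (6.35/23.57) = 480.8 m³/day.

481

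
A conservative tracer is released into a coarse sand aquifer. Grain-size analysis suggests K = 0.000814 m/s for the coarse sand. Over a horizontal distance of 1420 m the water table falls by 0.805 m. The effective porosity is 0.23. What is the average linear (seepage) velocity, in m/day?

0.173

Convert K: 0.000814 m/s × 86400 = 70.33 m/day.
Hydraulic gradient i = Δh / L = 0.805 / 1420 = 0.0005669.
Darcy flux q = K · i = 70.33 × 0.0005669 = 0.03987 m/day.
Seepage velocity v = q / n_e = 0.03987 / 0.23 = 0.1733 m/day.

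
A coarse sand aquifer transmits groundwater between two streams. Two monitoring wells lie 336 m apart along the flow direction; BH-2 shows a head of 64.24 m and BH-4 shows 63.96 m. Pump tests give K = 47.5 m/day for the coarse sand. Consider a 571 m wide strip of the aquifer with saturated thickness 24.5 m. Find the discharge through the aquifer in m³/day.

Cross-sectional area A = 571 × 24.5 = 13990 m².
Hydraulic gradient i = (64.24 − 63.96) / 336 = 0.28 / 336 = 0.0008333.
Darcy's law: Q = K · A · i = 47.50 × 13990 × 0.0008333 = 553.8 m³/day.

554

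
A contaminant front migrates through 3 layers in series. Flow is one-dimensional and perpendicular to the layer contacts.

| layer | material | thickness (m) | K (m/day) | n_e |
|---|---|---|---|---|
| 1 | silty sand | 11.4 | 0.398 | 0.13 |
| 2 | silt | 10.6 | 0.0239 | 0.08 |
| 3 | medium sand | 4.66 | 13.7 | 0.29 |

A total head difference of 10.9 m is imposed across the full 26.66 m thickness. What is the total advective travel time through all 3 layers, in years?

0.437

With flow normal to the layers, continuity requires the same specific discharge q through every layer.
Σ(b_i/K_i) = 11.4/0.398 + 10.6/0.0239 + 4.66/13.7 = 472.5 d.
q = Δh / Σ(b_i/K_i) = 10.9 / 472.5 = 0.02307 m/day.
In each layer the seepage velocity is v_i = q/n_i, so the layer transit time is t_i = b_i·n_i / q:
  layer 1 (silty sand): t_1 = 11.4 × 0.13 / 0.02307 = 64.24 d
  layer 2 (silt): t_2 = 10.6 × 0.08 / 0.02307 = 36.76 d
  layer 3 (medium sand): t_3 = 4.66 × 0.29 / 0.02307 = 58.58 d
Total t = Σ t_i = 159.6 days = 0.4369 years.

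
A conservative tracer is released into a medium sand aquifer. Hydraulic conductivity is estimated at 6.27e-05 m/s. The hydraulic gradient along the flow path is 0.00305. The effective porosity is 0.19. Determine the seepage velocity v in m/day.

Convert K: 6.27e-05 m/s × 86400 = 5.417 m/day.
Hydraulic gradient i = 0.00305.
Darcy flux q = K · i = 5.417 × 0.003050 = 0.01652 m/day.
Seepage velocity v = q / n_e = 0.01652 / 0.19 = 0.08696 m/day.

0.0870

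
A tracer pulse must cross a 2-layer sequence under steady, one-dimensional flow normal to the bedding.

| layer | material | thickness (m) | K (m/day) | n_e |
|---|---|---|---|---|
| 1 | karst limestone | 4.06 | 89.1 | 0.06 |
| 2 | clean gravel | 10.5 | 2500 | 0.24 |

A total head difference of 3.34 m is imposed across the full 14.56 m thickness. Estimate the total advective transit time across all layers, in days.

With flow normal to the layers, continuity requires the same specific discharge q through every layer.
Σ(b_i/K_i) = 4.06/89.1 + 10.5/2500 = 0.04977 d.
q = Δh / Σ(b_i/K_i) = 3.34 / 0.04977 = 67.11 m/day.
In each layer the seepage velocity is v_i = q/n_i, so the layer transit time is t_i = b_i·n_i / q:
  layer 1 (karst limestone): t_1 = 4.06 × 0.06 / 67.11 = 0.003630 d
  layer 2 (clean gravel): t_2 = 10.5 × 0.24 / 67.11 = 0.03755 d
Total t = Σ t_i = 0.04118 days.

0.0412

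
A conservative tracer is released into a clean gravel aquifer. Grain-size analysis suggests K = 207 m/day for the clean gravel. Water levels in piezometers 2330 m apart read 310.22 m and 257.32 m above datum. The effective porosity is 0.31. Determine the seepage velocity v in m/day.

Hydraulic gradient i = (310.22 − 257.32) / 2330 = 52.9 / 2330 = 0.02270.
Darcy flux q = K · i = 207.0 × 0.02270 = 4.700 m/day.
Seepage velocity v = q / n_e = 4.700 / 0.31 = 15.16 m/day.

15.2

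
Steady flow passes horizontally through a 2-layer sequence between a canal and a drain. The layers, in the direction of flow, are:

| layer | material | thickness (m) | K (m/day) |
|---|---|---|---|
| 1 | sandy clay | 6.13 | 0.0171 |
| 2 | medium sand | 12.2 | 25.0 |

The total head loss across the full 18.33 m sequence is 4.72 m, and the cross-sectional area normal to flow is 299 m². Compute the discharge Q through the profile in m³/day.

3.93

Flow is perpendicular to layering, so the layers act in series and the equivalent K is the thickness-weighted harmonic mean.
Total thickness L = 6.13 + 12.2 = 18.33 m.
Σ(b_i/K_i) = 6.13/0.0171 + 12.2/25.0 = 359.0 d.
K_eq = L / Σ(b_i/K_i) = 18.33 / 359.0 = 0.05106 m/day.
Q = K_eq · A · (Δh/L) = 0.05106 × 299 × (4.72/18.33) = 3.931 m³/day.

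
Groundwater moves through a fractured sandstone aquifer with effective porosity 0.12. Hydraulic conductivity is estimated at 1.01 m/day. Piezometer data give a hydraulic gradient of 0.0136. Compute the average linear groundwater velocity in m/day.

Hydraulic gradient i = 0.0136.
Darcy flux q = K · i = 1.010 × 0.01360 = 0.01374 m/day.
Seepage velocity v = q / n_e = 0.01374 / 0.12 = 0.1145 m/day.

0.114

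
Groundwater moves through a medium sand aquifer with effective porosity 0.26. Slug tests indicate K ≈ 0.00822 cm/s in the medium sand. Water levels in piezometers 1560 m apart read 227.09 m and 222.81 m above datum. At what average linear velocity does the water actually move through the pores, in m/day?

Convert K: 0.00822 cm/s × 864 = 7.102 m/day.
Hydraulic gradient i = (227.09 − 222.81) / 1560 = 4.28 / 1560 = 0.002744.
Darcy flux q = K · i = 7.102 × 0.002744 = 0.01949 m/day.
Seepage velocity v = q / n_e = 0.01949 / 0.26 = 0.07494 m/day.

0.0749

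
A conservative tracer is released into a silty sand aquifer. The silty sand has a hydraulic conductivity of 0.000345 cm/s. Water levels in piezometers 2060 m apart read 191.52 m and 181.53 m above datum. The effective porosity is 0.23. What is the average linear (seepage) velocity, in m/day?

Convert K: 0.000345 cm/s × 864 = 0.2981 m/day.
Hydraulic gradient i = (191.52 − 181.53) / 2060 = 9.99 / 2060 = 0.004850.
Darcy flux q = K · i = 0.2981 × 0.004850 = 0.001446 m/day.
Seepage velocity v = q / n_e = 0.001446 / 0.23 = 0.006285 m/day.

0.00628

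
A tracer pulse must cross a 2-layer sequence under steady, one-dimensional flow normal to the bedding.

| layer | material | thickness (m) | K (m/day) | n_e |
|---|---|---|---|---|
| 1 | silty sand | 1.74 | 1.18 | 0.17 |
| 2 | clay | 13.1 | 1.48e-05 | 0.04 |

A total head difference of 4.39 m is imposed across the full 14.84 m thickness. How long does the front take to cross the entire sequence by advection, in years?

453

With flow normal to the layers, continuity requires the same specific discharge q through every layer.
Σ(b_i/K_i) = 1.74/1.18 + 13.1/1.48e-05 = 8.851e+05 d.
q = Δh / Σ(b_i/K_i) = 4.39 / 8.851e+05 = 4.960e-06 m/day.
In each layer the seepage velocity is v_i = q/n_i, so the layer transit time is t_i = b_i·n_i / q:
  layer 1 (silty sand): t_1 = 1.74 × 0.17 / 4.960e-06 = 59641 d
  layer 2 (clay): t_2 = 13.1 × 0.04 / 4.960e-06 = 1.057e+05 d
Total t = Σ t_i = 1.653e+05 days = 452.5 years.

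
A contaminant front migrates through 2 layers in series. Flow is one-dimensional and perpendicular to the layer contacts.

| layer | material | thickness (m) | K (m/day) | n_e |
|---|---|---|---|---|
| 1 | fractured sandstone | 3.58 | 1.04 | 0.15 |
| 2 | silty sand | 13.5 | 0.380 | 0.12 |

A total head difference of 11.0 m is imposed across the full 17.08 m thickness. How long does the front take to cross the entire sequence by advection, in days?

7.64

With flow normal to the layers, continuity requires the same specific discharge q through every layer.
Σ(b_i/K_i) = 3.58/1.04 + 13.5/0.380 = 38.97 d.
q = Δh / Σ(b_i/K_i) = 11.0 / 38.97 = 0.2823 m/day.
In each layer the seepage velocity is v_i = q/n_i, so the layer transit time is t_i = b_i·n_i / q:
  layer 1 (fractured sandstone): t_1 = 3.58 × 0.15 / 0.2823 = 1.902 d
  layer 2 (silty sand): t_2 = 13.5 × 0.12 / 0.2823 = 5.739 d
Total t = Σ t_i = 7.641 days.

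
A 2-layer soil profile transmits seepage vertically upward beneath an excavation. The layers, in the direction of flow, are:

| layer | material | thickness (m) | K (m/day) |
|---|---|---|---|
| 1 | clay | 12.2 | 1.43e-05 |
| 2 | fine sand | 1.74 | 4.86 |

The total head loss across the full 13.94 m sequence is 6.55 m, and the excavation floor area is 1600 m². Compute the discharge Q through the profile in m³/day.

0.0123

Flow is perpendicular to layering, so the layers act in series and the equivalent K is the thickness-weighted harmonic mean.
Total thickness L = 12.2 + 1.74 = 13.94 m.
Σ(b_i/K_i) = 12.2/1.43e-05 + 1.74/4.86 = 8.531e+05 d.
K_eq = L / Σ(b_i/K_i) = 13.94 / 8.531e+05 = 1.634e-05 m/day.
Q = K_eq · A · (Δh/L) = 1.634e-05 × 1600 × (6.55/13.94) = 0.01228 m³/day.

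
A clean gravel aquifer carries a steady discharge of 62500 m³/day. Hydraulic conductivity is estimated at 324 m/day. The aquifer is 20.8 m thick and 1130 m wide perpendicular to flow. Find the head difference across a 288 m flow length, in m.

Cross-sectional area A = 1130 × 20.8 = 23504 m².
From Q = K·A·i, i = Q / (K·A) = 62500 / (324.0 × 23504) = 0.008207.
Head loss Δh = i · L = 0.008207 × 288 = 2.364 m.

2.36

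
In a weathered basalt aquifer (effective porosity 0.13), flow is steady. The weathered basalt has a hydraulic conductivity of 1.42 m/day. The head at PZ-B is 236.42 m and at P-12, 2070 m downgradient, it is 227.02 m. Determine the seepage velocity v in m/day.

0.0496

Hydraulic gradient i = (236.42 − 227.02) / 2070 = 9.4 / 2070 = 0.004541.
Darcy flux q = K · i = 1.420 × 0.004541 = 0.006448 m/day.
Seepage velocity v = q / n_e = 0.006448 / 0.13 = 0.04960 m/day.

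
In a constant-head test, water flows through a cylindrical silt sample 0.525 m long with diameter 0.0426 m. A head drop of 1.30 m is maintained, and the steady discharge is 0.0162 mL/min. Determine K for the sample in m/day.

0.00661

Cross-sectional area A = π·(d/2)² = π × (0.0426/2)² = 0.001425 m².
Convert discharge: 0.0162 mL/min = 2.700e-10 m³/s.
Darcy's law rearranged: K = Q·L / (A·Δh) = 2.700e-10 × 0.525 / (0.001425 × 1.30) = 7.650e-08 m/s = 0.006610 m/day.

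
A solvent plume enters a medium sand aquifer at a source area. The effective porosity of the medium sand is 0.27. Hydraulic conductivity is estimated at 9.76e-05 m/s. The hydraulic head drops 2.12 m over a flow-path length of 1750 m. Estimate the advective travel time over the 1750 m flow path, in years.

127

Convert K: 9.76e-05 m/s × 86400 = 8.433 m/day.
Hydraulic gradient i = Δh / L = 2.12 / 1750 = 0.001211.
Darcy flux q = K · i = 8.433 × 0.001211 = 0.01022 m/day.
Seepage velocity v = q / n_e = 0.01022 / 0.27 = 0.03784 m/day.
Travel time t = L / v = 1750 / 0.03784 = 46253 days = 126.6 years.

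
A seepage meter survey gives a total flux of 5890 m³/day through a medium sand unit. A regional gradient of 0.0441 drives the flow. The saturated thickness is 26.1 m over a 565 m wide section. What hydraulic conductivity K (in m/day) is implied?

Cross-sectional area A = 565 × 26.1 = 14746 m².
Hydraulic gradient i = 0.0441.
From Q = K·A·i, K = Q / (A·i) = 5890 / (14746 × 0.04410) = 9.057 m/day.

9.06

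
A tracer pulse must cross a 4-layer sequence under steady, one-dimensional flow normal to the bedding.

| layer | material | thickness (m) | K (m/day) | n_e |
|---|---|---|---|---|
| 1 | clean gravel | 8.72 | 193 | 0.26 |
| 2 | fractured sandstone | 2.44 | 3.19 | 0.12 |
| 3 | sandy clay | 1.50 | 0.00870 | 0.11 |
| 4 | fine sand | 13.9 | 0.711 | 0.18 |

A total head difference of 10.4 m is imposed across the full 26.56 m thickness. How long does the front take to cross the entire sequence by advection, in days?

With flow normal to the layers, continuity requires the same specific discharge q through every layer.
Σ(b_i/K_i) = 8.72/193 + 2.44/3.19 + 1.50/0.00870 + 13.9/0.711 = 192.8 d.
q = Δh / Σ(b_i/K_i) = 10.4 / 192.8 = 0.05395 m/day.
In each layer the seepage velocity is v_i = q/n_i, so the layer transit time is t_i = b_i·n_i / q:
  layer 1 (clean gravel): t_1 = 8.72 × 0.26 / 0.05395 = 42.02 d
  layer 2 (fractured sandstone): t_2 = 2.44 × 0.12 / 0.05395 = 5.427 d
  layer 3 (sandy clay): t_3 = 1.50 × 0.11 / 0.05395 = 3.058 d
  layer 4 (fine sand): t_4 = 13.9 × 0.18 / 0.05395 = 46.38 d
Total t = Σ t_i = 96.89 days.

96.9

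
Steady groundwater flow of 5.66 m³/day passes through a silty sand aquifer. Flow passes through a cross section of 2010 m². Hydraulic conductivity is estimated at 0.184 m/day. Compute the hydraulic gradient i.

From Q = K·A·i, i = Q / (K·A) = 5.66 / (0.1840 × 2010) = 0.01530.

0.0153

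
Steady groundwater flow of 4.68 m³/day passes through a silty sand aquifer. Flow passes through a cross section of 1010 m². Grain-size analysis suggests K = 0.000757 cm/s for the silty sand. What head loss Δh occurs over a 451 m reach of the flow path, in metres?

Convert K: 0.000757 cm/s × 864 = 0.6540 m/day.
From Q = K·A·i, i = Q / (K·A) = 4.68 / (0.6540 × 1010) = 0.007085.
Head loss Δh = i · L = 0.007085 × 451 = 3.195 m.

3.20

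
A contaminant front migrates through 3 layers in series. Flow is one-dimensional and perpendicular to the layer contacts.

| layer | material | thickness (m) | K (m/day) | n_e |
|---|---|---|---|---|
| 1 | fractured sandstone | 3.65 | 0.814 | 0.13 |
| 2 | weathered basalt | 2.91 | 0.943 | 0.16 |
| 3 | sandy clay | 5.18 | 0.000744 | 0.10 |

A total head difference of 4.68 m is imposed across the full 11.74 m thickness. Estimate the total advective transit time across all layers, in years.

5.95

With flow normal to the layers, continuity requires the same specific discharge q through every layer.
Σ(b_i/K_i) = 3.65/0.814 + 2.91/0.943 + 5.18/0.000744 = 6970 d.
q = Δh / Σ(b_i/K_i) = 4.68 / 6970 = 0.0006715 m/day.
In each layer the seepage velocity is v_i = q/n_i, so the layer transit time is t_i = b_i·n_i / q:
  layer 1 (fractured sandstone): t_1 = 3.65 × 0.13 / 0.0006715 = 706.7 d
  layer 2 (weathered basalt): t_2 = 2.91 × 0.16 / 0.0006715 = 693.4 d
  layer 3 (sandy clay): t_3 = 5.18 × 0.10 / 0.0006715 = 771.5 d
Total t = Σ t_i = 2172 days = 5.945 years.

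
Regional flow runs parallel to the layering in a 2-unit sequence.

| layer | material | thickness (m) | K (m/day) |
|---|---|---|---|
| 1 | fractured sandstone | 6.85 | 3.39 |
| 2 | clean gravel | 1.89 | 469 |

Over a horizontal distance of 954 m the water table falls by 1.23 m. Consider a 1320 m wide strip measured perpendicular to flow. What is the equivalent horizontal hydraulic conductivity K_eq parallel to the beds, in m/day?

104

Flow is parallel to layering, so each bed carries its own Darcy discharge and the transmissivities add.
Σ(K_i·b_i) = 3.39×6.85 + 469×1.89 = 909.6 m²/day.
Total thickness b = 8.740 m, so K_eq = Σ(K_i·b_i)/b = 104.1 m/day.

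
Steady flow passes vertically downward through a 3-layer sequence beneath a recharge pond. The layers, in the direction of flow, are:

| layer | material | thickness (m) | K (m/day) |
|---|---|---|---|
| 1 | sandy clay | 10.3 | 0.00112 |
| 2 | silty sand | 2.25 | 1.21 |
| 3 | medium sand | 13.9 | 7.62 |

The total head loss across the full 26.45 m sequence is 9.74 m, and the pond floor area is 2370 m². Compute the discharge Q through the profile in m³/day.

Flow is perpendicular to layering, so the layers act in series and the equivalent K is the thickness-weighted harmonic mean.
Total thickness L = 10.3 + 2.25 + 13.9 = 26.45 m.
Σ(b_i/K_i) = 10.3/0.00112 + 2.25/1.21 + 13.9/7.62 = 9200 d.
K_eq = L / Σ(b_i/K_i) = 26.45 / 9200 = 0.002875 m/day.
Q = K_eq · A · (Δh/L) = 0.002875 × 2370 × (9.74/26.45) = 2.509 m³/day.

2.51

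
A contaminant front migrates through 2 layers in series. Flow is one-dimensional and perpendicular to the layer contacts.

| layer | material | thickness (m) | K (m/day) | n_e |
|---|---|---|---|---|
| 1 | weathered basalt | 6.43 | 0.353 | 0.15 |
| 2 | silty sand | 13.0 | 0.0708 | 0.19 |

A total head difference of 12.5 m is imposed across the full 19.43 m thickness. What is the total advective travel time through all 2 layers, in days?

With flow normal to the layers, continuity requires the same specific discharge q through every layer.
Σ(b_i/K_i) = 6.43/0.353 + 13.0/0.0708 = 201.8 d.
q = Δh / Σ(b_i/K_i) = 12.5 / 201.8 = 0.06193 m/day.
In each layer the seepage velocity is v_i = q/n_i, so the layer transit time is t_i = b_i·n_i / q:
  layer 1 (weathered basalt): t_1 = 6.43 × 0.15 / 0.06193 = 15.57 d
  layer 2 (silty sand): t_2 = 13.0 × 0.19 / 0.06193 = 39.88 d
Total t = Σ t_i = 55.46 days.

55.5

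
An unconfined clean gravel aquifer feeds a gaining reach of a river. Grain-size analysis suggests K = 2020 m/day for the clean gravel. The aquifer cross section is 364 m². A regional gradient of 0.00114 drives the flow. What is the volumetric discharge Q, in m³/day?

838

Hydraulic gradient i = 0.00114.
Darcy's law: Q = K · A · i = 2020 × 364.0 × 0.001140 = 838.2 m³/day.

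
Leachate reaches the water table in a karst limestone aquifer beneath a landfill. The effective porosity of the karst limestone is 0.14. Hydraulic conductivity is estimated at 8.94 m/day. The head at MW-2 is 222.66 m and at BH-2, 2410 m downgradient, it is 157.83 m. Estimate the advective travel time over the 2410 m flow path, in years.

Hydraulic gradient i = (222.66 − 157.83) / 2410 = 64.83 / 2410 = 0.02690.
Darcy flux q = K · i = 8.940 × 0.02690 = 0.2405 m/day.
Seepage velocity v = q / n_e = 0.2405 / 0.14 = 1.718 m/day.
Travel time t = L / v = 2410 / 1.718 = 1403 days = 3.841 years.

3.84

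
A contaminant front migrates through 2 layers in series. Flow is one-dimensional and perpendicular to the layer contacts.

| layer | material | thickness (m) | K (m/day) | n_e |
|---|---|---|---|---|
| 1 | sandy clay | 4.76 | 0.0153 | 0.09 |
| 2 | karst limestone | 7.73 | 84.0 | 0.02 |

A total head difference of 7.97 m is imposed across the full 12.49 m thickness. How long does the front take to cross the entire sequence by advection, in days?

22.8

With flow normal to the layers, continuity requires the same specific discharge q through every layer.
Σ(b_i/K_i) = 4.76/0.0153 + 7.73/84.0 = 311.2 d.
q = Δh / Σ(b_i/K_i) = 7.97 / 311.2 = 0.02561 m/day.
In each layer the seepage velocity is v_i = q/n_i, so the layer transit time is t_i = b_i·n_i / q:
  layer 1 (sandy clay): t_1 = 4.76 × 0.09 / 0.02561 = 16.73 d
  layer 2 (karst limestone): t_2 = 7.73 × 0.02 / 0.02561 = 6.037 d
Total t = Σ t_i = 22.76 days.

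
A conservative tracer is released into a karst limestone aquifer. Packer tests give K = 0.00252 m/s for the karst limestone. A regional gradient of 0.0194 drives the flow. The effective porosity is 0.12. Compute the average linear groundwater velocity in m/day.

35.2

Convert K: 0.00252 m/s × 86400 = 217.7 m/day.
Hydraulic gradient i = 0.0194.
Darcy flux q = K · i = 217.7 × 0.01940 = 4.224 m/day.
Seepage velocity v = q / n_e = 4.224 / 0.12 = 35.20 m/day.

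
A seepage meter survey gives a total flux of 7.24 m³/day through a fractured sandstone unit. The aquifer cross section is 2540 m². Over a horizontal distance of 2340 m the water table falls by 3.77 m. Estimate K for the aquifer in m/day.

Hydraulic gradient i = Δh / L = 3.77 / 2340 = 0.001611.
From Q = K·A·i, K = Q / (A·i) = 7.24 / (2540 × 0.001611) = 1.769 m/day.

1.77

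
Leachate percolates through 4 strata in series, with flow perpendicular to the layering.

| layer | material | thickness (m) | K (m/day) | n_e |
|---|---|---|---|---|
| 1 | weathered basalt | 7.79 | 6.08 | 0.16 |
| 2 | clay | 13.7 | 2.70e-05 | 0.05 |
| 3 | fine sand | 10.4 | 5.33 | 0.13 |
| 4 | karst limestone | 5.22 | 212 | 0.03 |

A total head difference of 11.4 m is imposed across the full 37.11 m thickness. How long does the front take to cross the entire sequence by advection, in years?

With flow normal to the layers, continuity requires the same specific discharge q through every layer.
Σ(b_i/K_i) = 7.79/6.08 + 13.7/2.70e-05 + 10.4/5.33 + 5.22/212 = 5.074e+05 d.
q = Δh / Σ(b_i/K_i) = 11.4 / 5.074e+05 = 2.247e-05 m/day.
In each layer the seepage velocity is v_i = q/n_i, so the layer transit time is t_i = b_i·n_i / q:
  layer 1 (weathered basalt): t_1 = 7.79 × 0.16 / 2.247e-05 = 55477 d
  layer 2 (clay): t_2 = 13.7 × 0.05 / 2.247e-05 = 30489 d
  layer 3 (fine sand): t_3 = 10.4 × 0.13 / 2.247e-05 = 60177 d
  layer 4 (karst limestone): t_4 = 5.22 × 0.03 / 2.247e-05 = 6970 d
Total t = Σ t_i = 1.531e+05 days = 419.2 years.

419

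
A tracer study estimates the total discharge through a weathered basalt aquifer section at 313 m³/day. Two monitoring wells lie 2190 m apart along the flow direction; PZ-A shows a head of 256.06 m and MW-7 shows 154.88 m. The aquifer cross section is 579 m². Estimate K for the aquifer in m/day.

11.7

Hydraulic gradient i = (256.06 − 154.88) / 2190 = 101.18 / 2190 = 0.04620.
From Q = K·A·i, K = Q / (A·i) = 313 / (579.0 × 0.04620) = 11.70 m/day.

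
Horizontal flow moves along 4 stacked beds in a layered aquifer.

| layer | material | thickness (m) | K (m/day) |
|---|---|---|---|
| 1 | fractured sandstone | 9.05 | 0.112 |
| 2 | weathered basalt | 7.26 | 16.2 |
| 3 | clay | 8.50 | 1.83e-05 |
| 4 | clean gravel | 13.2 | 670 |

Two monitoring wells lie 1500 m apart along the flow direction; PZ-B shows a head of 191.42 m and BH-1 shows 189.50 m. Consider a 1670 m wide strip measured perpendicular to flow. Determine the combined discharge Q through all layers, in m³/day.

19200

Flow is parallel to layering, so each bed carries its own Darcy discharge and the transmissivities add.
Σ(K_i·b_i) = 0.112×9.05 + 16.2×7.26 + 1.83e-05×8.50 + 670×13.2 = 8963 m²/day.
Hydraulic gradient i = (191.42 − 189.50) / 1500 = 1.92 / 1500 = 0.001280.
Q = Σ(K_i·b_i) · W · i = 8963 × 1670 × 0.001280 = 19159 m³/day.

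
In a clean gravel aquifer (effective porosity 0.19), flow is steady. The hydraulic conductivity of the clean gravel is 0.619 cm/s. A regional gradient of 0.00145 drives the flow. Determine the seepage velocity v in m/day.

Convert K: 0.619 cm/s × 864 = 534.8 m/day.
Hydraulic gradient i = 0.00145.
Darcy flux q = K · i = 534.8 × 0.001450 = 0.7755 m/day.
Seepage velocity v = q / n_e = 0.7755 / 0.19 = 4.081 m/day.

4.08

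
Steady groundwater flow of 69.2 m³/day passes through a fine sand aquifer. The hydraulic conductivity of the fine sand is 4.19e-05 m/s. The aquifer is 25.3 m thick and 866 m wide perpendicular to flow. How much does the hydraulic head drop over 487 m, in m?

Convert K: 4.19e-05 m/s × 86400 = 3.620 m/day.
Cross-sectional area A = 866 × 25.3 = 21910 m².
From Q = K·A·i, i = Q / (K·A) = 69.2 / (3.620 × 21910) = 0.0008724.
Head loss Δh = i · L = 0.0008724 × 487 = 0.4249 m.

0.425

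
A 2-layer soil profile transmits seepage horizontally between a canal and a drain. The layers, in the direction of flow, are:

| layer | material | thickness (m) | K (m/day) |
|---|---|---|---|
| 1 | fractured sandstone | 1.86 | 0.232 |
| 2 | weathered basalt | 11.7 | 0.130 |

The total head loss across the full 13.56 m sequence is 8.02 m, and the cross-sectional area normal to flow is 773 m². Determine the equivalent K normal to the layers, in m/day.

0.138

Flow is perpendicular to layering, so the layers act in series and the equivalent K is the thickness-weighted harmonic mean.
Total thickness L = 1.86 + 11.7 = 13.56 m.
Σ(b_i/K_i) = 1.86/0.232 + 11.7/0.130 = 98.02 d.
K_eq = L / Σ(b_i/K_i) = 13.56 / 98.02 = 0.1383 m/day.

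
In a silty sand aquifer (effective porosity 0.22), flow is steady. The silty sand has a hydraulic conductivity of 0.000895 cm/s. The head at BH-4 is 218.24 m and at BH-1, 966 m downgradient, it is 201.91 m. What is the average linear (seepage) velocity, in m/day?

Convert K: 0.000895 cm/s × 864 = 0.7733 m/day.
Hydraulic gradient i = (218.24 − 201.91) / 966 = 16.33 / 966 = 0.01690.
Darcy flux q = K · i = 0.7733 × 0.01690 = 0.01307 m/day.
Seepage velocity v = q / n_e = 0.01307 / 0.22 = 0.05942 m/day.

0.0594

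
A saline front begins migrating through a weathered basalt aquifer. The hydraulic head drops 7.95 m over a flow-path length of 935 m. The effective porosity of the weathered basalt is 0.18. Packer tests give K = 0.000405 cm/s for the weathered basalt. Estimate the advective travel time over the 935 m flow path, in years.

Convert K: 0.000405 cm/s × 864 = 0.3499 m/day.
Hydraulic gradient i = Δh / L = 7.95 / 935 = 0.008503.
Darcy flux q = K · i = 0.3499 × 0.008503 = 0.002975 m/day.
Seepage velocity v = q / n_e = 0.002975 / 0.18 = 0.01653 m/day.
Travel time t = L / v = 935 / 0.01653 = 56567 days = 154.9 years.

155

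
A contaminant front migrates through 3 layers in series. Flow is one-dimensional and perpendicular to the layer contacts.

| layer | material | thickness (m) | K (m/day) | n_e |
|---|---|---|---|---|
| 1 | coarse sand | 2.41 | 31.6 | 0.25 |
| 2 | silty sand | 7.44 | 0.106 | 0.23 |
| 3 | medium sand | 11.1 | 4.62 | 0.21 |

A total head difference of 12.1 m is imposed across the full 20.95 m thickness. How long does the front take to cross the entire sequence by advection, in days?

With flow normal to the layers, continuity requires the same specific discharge q through every layer.
Σ(b_i/K_i) = 2.41/31.6 + 7.44/0.106 + 11.1/4.62 = 72.67 d.
q = Δh / Σ(b_i/K_i) = 12.1 / 72.67 = 0.1665 m/day.
In each layer the seepage velocity is v_i = q/n_i, so the layer transit time is t_i = b_i·n_i / q:
  layer 1 (coarse sand): t_1 = 2.41 × 0.25 / 0.1665 = 3.618 d
  layer 2 (silty sand): t_2 = 7.44 × 0.23 / 0.1665 = 10.28 d
  layer 3 (medium sand): t_3 = 11.1 × 0.21 / 0.1665 = 14.00 d
Total t = Σ t_i = 27.89 days.

27.9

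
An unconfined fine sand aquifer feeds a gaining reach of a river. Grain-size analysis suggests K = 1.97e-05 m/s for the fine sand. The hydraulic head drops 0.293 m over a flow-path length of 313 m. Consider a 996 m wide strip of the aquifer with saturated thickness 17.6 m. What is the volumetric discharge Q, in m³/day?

Convert K: 1.97e-05 m/s × 86400 = 1.702 m/day.
Cross-sectional area A = 996 × 17.6 = 17530 m².
Hydraulic gradient i = Δh / L = 0.293 / 313 = 0.0009361.
Darcy's law: Q = K · A · i = 1.702 × 17530 × 0.0009361 = 27.93 m³/day.

27.9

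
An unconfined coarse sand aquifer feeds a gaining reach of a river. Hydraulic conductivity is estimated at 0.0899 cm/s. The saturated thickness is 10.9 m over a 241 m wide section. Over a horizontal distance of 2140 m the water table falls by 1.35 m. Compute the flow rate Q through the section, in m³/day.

129

Convert K: 0.0899 cm/s × 864 = 77.67 m/day.
Cross-sectional area A = 241 × 10.9 = 2627 m².
Hydraulic gradient i = Δh / L = 1.35 / 2140 = 0.0006308.
Darcy's law: Q = K · A · i = 77.67 × 2627 × 0.0006308 = 128.7 m³/day.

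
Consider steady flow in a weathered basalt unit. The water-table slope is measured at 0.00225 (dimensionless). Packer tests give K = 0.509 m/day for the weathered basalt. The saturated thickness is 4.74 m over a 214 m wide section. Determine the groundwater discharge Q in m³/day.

1.16

Cross-sectional area A = 214 × 4.74 = 1014 m².
Hydraulic gradient i = 0.00225.
Darcy's law: Q = K · A · i = 0.5090 × 1014 × 0.002250 = 1.162 m³/day.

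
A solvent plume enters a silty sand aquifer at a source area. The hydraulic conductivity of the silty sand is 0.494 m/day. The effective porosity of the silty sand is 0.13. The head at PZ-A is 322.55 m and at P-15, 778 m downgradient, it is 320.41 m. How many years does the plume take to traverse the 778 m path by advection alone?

204

Hydraulic gradient i = (322.55 − 320.41) / 778 = 2.14 / 778 = 0.002751.
Darcy flux q = K · i = 0.4940 × 0.002751 = 0.001359 m/day.
Seepage velocity v = q / n_e = 0.001359 / 0.13 = 0.01045 m/day.
Travel time t = L / v = 778 / 0.01045 = 74432 days = 203.8 years.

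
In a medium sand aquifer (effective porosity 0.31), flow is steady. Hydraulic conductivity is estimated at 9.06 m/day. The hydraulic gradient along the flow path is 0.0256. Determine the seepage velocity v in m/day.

Hydraulic gradient i = 0.0256.
Darcy flux q = K · i = 9.060 × 0.02560 = 0.2319 m/day.
Seepage velocity v = q / n_e = 0.2319 / 0.31 = 0.7482 m/day.

0.748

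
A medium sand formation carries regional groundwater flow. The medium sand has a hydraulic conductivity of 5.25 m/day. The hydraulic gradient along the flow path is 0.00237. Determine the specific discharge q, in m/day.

Hydraulic gradient i = 0.00237.
Specific discharge q = K · i = 5.250 × 0.002370 = 0.01244 m/day.

0.0124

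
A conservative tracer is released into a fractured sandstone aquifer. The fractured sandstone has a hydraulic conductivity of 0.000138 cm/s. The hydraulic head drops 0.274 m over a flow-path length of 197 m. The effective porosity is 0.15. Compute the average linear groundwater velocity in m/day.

Convert K: 0.000138 cm/s × 864 = 0.1192 m/day.
Hydraulic gradient i = Δh / L = 0.274 / 197 = 0.001391.
Darcy flux q = K · i = 0.1192 × 0.001391 = 0.0001658 m/day.
Seepage velocity v = q / n_e = 0.0001658 / 0.15 = 0.001106 m/day.

0.00111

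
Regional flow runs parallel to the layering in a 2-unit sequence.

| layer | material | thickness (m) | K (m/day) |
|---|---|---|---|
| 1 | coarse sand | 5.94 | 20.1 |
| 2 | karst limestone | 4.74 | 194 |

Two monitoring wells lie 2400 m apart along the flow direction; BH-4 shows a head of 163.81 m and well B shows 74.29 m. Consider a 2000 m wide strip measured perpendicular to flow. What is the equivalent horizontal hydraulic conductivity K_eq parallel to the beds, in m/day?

97.3

Flow is parallel to layering, so each bed carries its own Darcy discharge and the transmissivities add.
Σ(K_i·b_i) = 20.1×5.94 + 194×4.74 = 1039 m²/day.
Total thickness b = 10.68 m, so K_eq = Σ(K_i·b_i)/b = 97.28 m/day.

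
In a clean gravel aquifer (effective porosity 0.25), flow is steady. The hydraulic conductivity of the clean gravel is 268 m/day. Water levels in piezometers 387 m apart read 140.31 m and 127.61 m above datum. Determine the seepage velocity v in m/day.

35.2

Hydraulic gradient i = (140.31 − 127.61) / 387 = 12.7 / 387 = 0.03282.
Darcy flux q = K · i = 268.0 × 0.03282 = 8.795 m/day.
Seepage velocity v = q / n_e = 8.795 / 0.25 = 35.18 m/day.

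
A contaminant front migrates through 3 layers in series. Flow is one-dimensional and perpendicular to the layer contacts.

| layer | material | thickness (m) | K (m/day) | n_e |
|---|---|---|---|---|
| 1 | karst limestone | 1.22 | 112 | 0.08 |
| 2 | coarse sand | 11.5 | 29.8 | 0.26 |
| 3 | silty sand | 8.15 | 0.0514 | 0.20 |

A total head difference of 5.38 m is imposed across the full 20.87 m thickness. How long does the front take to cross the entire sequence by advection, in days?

139

With flow normal to the layers, continuity requires the same specific discharge q through every layer.
Σ(b_i/K_i) = 1.22/112 + 11.5/29.8 + 8.15/0.0514 = 159.0 d.
q = Δh / Σ(b_i/K_i) = 5.38 / 159.0 = 0.03385 m/day.
In each layer the seepage velocity is v_i = q/n_i, so the layer transit time is t_i = b_i·n_i / q:
  layer 1 (karst limestone): t_1 = 1.22 × 0.08 / 0.03385 = 2.884 d
  layer 2 (coarse sand): t_2 = 11.5 × 0.26 / 0.03385 = 88.34 d
  layer 3 (silty sand): t_3 = 8.15 × 0.20 / 0.03385 = 48.16 d
Total t = Σ t_i = 139.4 days.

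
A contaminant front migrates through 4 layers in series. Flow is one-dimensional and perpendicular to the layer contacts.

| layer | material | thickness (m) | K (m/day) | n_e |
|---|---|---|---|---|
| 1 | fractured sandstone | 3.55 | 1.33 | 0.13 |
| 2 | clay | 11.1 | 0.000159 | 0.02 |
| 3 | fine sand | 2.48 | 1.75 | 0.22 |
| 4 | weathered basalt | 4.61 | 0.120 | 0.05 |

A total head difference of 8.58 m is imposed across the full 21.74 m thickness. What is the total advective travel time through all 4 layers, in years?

32.5

With flow normal to the layers, continuity requires the same specific discharge q through every layer.
Σ(b_i/K_i) = 3.55/1.33 + 11.1/0.000159 + 2.48/1.75 + 4.61/0.120 = 69854 d.
q = Δh / Σ(b_i/K_i) = 8.58 / 69854 = 0.0001228 m/day.
In each layer the seepage velocity is v_i = q/n_i, so the layer transit time is t_i = b_i·n_i / q:
  layer 1 (fractured sandstone): t_1 = 3.55 × 0.13 / 0.0001228 = 3757 d
  layer 2 (clay): t_2 = 11.1 × 0.02 / 0.0001228 = 1807 d
  layer 3 (fine sand): t_3 = 2.48 × 0.22 / 0.0001228 = 4442 d
  layer 4 (weathered basalt): t_4 = 4.61 × 0.05 / 0.0001228 = 1877 d
Total t = Σ t_i = 11883 days = 32.53 years.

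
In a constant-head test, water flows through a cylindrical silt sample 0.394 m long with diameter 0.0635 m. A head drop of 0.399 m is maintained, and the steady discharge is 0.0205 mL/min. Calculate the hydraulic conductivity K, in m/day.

0.00920

Cross-sectional area A = π·(d/2)² = π × (0.0635/2)² = 0.003167 m².
Convert discharge: 0.0205 mL/min = 3.417e-10 m³/s.
Darcy's law rearranged: K = Q·L / (A·Δh) = 3.417e-10 × 0.394 / (0.003167 × 0.399) = 1.065e-07 m/s = 0.009205 m/day.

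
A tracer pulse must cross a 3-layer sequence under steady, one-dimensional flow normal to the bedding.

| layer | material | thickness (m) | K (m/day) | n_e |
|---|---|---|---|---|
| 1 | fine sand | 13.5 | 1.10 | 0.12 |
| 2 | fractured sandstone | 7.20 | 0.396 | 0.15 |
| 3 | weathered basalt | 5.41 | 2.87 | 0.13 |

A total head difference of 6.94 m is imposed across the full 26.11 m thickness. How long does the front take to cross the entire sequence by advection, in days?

15.9

With flow normal to the layers, continuity requires the same specific discharge q through every layer.
Σ(b_i/K_i) = 13.5/1.10 + 7.20/0.396 + 5.41/2.87 = 32.34 d.
q = Δh / Σ(b_i/K_i) = 6.94 / 32.34 = 0.2146 m/day.
In each layer the seepage velocity is v_i = q/n_i, so the layer transit time is t_i = b_i·n_i / q:
  layer 1 (fine sand): t_1 = 13.5 × 0.12 / 0.2146 = 7.549 d
  layer 2 (fractured sandstone): t_2 = 7.20 × 0.15 / 0.2146 = 5.033 d
  layer 3 (weathered basalt): t_3 = 5.41 × 0.13 / 0.2146 = 3.277 d
Total t = Σ t_i = 15.86 days.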